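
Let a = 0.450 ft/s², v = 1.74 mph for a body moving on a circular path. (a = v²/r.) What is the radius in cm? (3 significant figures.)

Rearranging: r = v²/a.
a = 0.450 ft/s² = 0.1372 m/s²; v = 1.74 mph = 0.7778 m/s.
r = 4.411 m
4.411 m × (1 cm / 0.01000 m) = 441.1 cm

441 cm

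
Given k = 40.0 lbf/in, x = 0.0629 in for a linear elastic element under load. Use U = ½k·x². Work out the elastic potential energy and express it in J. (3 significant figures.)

U is given directly by: U = ½kx².
k = 40.0 lbf/in = 7005 N/m; x = 0.0629 in = 0.001598 m.
U = 0.008940 J

0.00894 J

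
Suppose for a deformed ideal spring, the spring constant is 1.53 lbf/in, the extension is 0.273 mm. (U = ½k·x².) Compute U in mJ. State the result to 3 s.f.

0.00998 mJ

Directly: U = ½kx².
k = 1.53 lbf/in = 267.9 N/m; x = 0.273 mm = 2.730×10^-4 m.
U = 9.985×10^-6 J
9.985×10^-6 J × (1 mJ / 0.001000 J) = 0.009985 mJ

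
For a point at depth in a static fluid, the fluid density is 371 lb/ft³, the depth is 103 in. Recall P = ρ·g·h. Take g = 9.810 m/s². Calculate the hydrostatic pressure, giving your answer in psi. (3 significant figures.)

22.1 psi

P is given directly by: P = ρgh.
ρ = 371 lb/ft³ = 5943 kg/m³; h = 103 in = 2.616 m; g = 9.810 m/s².
P = 1.525×10^5 Pa
1.525×10^5 Pa × (1 psi / 6895 Pa) = 22.12 psi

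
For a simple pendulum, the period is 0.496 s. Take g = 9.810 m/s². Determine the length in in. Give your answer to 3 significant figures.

Rearranging: L = g·(T/2π)².
T = 0.496 s; g = 9.810 m/s².
L = 0.06113 m
0.06113 m × (1 in / 0.02540 m) = 2.407 in

2.41 in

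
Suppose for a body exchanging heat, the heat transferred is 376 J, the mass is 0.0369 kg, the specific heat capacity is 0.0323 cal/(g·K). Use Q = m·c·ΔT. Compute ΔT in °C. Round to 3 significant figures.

75.4 °C

Rearranging: ΔT = Q/(m·c).
Q = 376 J; m = 0.0369 kg; c = 0.0323 cal/(g·K) = 135.1 J/(kg·K).
ΔT = 75.40 K
Since 1 °C = 1 K, 75.40 °C.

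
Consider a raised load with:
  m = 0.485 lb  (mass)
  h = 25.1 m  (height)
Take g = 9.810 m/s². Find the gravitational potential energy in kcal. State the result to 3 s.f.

Directly: PE = mgh.
m = 0.485 lb = 0.2200 kg; h = 25.1 m; g = 9.810 m/s².
PE = 54.17 J
54.17 J × (1 kcal / 4184 J) = 0.01295 kcal

0.0129 kcal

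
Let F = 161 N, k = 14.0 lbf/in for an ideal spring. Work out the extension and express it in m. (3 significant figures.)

From Hooke's law: x = F/k.
F = 161 N; k = 14.0 lbf/in = 2452 N/m.
x = 0.06567 m

0.0657 m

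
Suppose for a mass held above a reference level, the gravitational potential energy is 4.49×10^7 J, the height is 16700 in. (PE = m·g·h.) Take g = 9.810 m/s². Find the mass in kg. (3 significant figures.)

Rearranging: m = PE/(g·h).
PE = 4.49×10^7 J; h = 16700 in = 424.2 m; g = 9.810 m/s².
m = 10790 kg

10800 kg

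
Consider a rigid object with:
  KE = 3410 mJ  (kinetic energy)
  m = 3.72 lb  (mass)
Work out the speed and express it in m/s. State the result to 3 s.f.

2.01 m/s

Rearranging: v = √(2·KE/m).
KE = 3410 mJ = 3.410 J; m = 3.72 lb = 1.687 kg.
v = 2.010 m/s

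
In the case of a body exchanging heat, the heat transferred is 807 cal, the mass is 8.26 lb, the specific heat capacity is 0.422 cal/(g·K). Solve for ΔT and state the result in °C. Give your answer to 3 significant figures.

0.510 °C

Solving Q = m·c·ΔT for ΔT: ΔT = Q/(m·c).
Q = 807 cal = 3376 J; m = 8.26 lb = 3.747 kg; c = 0.422 cal/(g·K) = 1766 J/(kg·K).
ΔT = 0.5104 K
Since 1 °C = 1 K, 0.5104 °C.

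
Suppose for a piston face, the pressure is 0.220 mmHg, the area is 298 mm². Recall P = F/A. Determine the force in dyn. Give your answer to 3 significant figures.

874 dyn

Solving P = F/A for F: F = P·A.
P = 0.220 mmHg = 29.33 Pa; A = 298 mm² = 2.980×10^-4 m².
F = 0.008741 N  (the unit combination reduces to kg·m/s² = N)
0.008741 N × (1 dyn / 1.000×10^-5 N) = 874.1 dyn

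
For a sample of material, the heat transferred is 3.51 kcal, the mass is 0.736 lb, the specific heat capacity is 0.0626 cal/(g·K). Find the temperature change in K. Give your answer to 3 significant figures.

168 K

Solving Q = m·c·ΔT for ΔT: ΔT = Q/(m·c).
Q = 3.51 kcal = 14686 J; m = 0.736 lb = 0.3338 kg; c = 0.0626 cal/(g·K) = 261.9 J/(kg·K).
ΔT = 168.0 K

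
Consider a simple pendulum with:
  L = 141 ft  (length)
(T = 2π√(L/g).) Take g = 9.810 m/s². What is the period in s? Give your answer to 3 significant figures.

13.2 s

Directly: T = 2π√(L/g).
L = 141 ft = 42.98 m; g = 9.810 m/s².
T = 13.15 s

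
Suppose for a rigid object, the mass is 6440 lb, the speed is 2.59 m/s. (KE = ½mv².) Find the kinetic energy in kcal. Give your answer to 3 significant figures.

KE is given directly by: KE = ½mv².
m = 6440 lb = 2921 kg; v = 2.59 m/s.
KE = 9798 J
9798 J × (1 kcal / 4184 J) = 2.342 kcal

2.34 kcal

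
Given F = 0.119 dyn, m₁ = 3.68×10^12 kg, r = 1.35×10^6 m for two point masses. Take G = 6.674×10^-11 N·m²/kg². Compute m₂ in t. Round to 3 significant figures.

8.83 t

From Newton's law of gravitation: m₂ = F·r²/(G·m₁).
F = 0.119 dyn = 1.190×10^-6 N; m₁ = 3.68×10^12 kg; r = 1.35×10^6 m; G = 6.674×10^-11 N·m²/kg².
m₂ = 8830 kg
8830 kg × (1 t / 1000 kg) = 8.830 t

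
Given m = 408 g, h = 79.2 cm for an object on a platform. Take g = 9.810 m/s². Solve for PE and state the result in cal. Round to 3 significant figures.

0.758 cal

Directly: PE = mgh.
m = 408 g = 0.4080 kg; h = 79.2 cm = 0.7920 m; g = 9.810 m/s².
PE = 3.170 J
3.170 J × (1 cal / 4.184 J) = 0.7576 cal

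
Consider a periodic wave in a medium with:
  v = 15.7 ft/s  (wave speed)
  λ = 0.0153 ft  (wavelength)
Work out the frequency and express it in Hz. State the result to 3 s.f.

1030 Hz

Rearranging: f = v/λ.
v = 15.7 ft/s = 4.785 m/s; λ = 0.0153 ft = 0.004663 m.
f = 1026 Hz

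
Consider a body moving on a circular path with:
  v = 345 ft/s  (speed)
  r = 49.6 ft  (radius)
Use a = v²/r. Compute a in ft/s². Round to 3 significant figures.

2400 ft/s²

a is given directly by: a = v²/r.
v = 345 ft/s = 105.2 m/s; r = 49.6 ft = 15.12 m.
a = 731.4 m/s²
731.4 m/s² × (1 ft/s² / 0.3048 m/s²) = 2400 ft/s²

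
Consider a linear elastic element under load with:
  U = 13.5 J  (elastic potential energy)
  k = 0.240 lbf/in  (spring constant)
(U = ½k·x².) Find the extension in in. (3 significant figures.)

31.6 in

Rearranging U = ½k·x² for x: x = √(2U/k).
U = 13.5 J; k = 0.240 lbf/in = 42.03 N/m.
x = 0.8015 m
0.8015 m × (1 in / 0.02540 m) = 31.55 in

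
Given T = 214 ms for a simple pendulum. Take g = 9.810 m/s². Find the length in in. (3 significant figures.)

Solving T = 2π√(L/g) for L: L = g·(T/2π)².
T = 214 ms = 0.2140 s; g = 9.810 m/s².
L = 0.01138 m
0.01138 m × (1 in / 0.02540 m) = 0.4480 in

0.448 in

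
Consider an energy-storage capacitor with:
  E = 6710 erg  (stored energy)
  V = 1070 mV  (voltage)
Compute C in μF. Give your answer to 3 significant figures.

1170 μF

Rearranging E = ½C·V² for C: C = 2E/V².
E = 6710 erg = 6.710×10^-4 J; V = 1070 mV = 1.070 V.
C = 0.001172 F
0.001172 F × (1 μF / 1.000×10^-6 F) = 1172 μF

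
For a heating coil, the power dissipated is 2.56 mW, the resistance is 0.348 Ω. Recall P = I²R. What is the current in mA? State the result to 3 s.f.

Rearranging P = I²R for I: I = √(P/R).
P = 2.56 mW = 0.002560 W; R = 0.348 Ω.
I = 0.08577 A
0.08577 A × (1 mA / 0.001000 A) = 85.77 mA

85.8 mA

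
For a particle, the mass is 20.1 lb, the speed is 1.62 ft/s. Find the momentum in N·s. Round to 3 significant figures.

4.50 N·s

p is given directly by: p = mv.
m = 20.1 lb = 9.117 kg; v = 1.62 ft/s = 0.4938 m/s.
p = 4.502 kg·m/s
Since 1 N·s = 1 kg·m/s, 4.502 N·s.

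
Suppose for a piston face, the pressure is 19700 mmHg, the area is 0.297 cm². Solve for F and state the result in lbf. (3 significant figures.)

17.5 lbf

Solving P = F/A for F: F = P·A.
P = 19700 mmHg = 2.626×10^6 Pa; A = 0.297 cm² = 2.970×10^-5 m².
F = 78.01 N
78.01 N × (1 lbf / 4.448 N) = 17.54 lbf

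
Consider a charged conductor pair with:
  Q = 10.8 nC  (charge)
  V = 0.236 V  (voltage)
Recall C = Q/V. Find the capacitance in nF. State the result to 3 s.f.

45.8 nF

Directly: C = Q/V.
Q = 10.8 nC = 1.080×10^-8 C; V = 0.236 V.
C = 4.576×10^-8 F
4.576×10^-8 F × (1 nF / 1.000×10^-9 F) = 45.76 nF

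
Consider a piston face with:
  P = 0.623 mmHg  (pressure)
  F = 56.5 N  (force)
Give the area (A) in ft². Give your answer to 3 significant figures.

7.32 ft²

Rearranging P = F/A for A: A = F/P.
P = 0.623 mmHg = 83.06 Pa; F = 56.5 N.
A = 0.6802 m²
0.6802 m² × (1 ft² / 0.09290 m²) = 7.322 ft²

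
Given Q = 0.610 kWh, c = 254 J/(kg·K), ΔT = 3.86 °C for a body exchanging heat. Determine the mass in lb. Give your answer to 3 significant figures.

4940 lb

Rearranging: m = Q/(c·ΔT).
Q = 0.610 kWh = 2.196×10^6 J; c = 254 J/(kg·K); ΔT = 3.86 °C = 3.860 K.
m = 2240 kg
2240 kg × (1 lb / 0.4536 kg) = 4938 lb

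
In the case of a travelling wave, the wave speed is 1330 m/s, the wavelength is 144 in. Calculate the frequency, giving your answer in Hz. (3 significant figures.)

Solving v = f·λ for f: f = v/λ.
v = 1330 m/s; λ = 144 in = 3.658 m.
f = 363.6 Hz

364 Hz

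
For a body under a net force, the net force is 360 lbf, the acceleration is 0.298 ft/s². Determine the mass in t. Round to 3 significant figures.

From Newton's second law: m = F/a.
F = 360 lbf = 1601 N; a = 0.298 ft/s² = 0.09083 m/s².
m = 17630 kg
17630 kg × (1 t / 1000 kg) = 17.63 t

17.6 t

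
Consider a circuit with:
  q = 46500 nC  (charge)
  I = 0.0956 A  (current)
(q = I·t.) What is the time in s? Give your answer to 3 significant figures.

Rearranging q = I·t for t: t = q/I.
q = 46500 nC = 4.650×10^-5 C; I = 0.0956 A.
t = 4.864×10^-4 s

4.86×10^-4 s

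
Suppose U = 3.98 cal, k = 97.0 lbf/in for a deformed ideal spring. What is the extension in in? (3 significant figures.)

1.74 in

Rearranging U = ½k·x² for x: x = √(2U/k).
U = 3.98 cal = 16.65 J; k = 97.0 lbf/in = 16987 N/m.
x = 0.04428 m
0.04428 m × (1 in / 0.02540 m) = 1.743 in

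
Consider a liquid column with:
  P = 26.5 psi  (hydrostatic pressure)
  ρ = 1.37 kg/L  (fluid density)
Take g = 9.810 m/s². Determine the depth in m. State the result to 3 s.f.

Rearranging P = ρ·g·h for h: h = P/(ρ·g).
P = 26.5 psi = 1.827×10^5 Pa; ρ = 1.37 kg/L = 1370 kg/m³; g = 9.810 m/s².
h = 13.59 m

13.6 m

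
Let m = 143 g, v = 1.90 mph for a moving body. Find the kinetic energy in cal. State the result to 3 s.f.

0.0123 cal

Directly: KE = ½mv².
m = 143 g = 0.1430 kg; v = 1.90 mph = 0.8494 m/s.
KE = 0.05158 J
0.05158 J × (1 cal / 4.184 J) = 0.01233 cal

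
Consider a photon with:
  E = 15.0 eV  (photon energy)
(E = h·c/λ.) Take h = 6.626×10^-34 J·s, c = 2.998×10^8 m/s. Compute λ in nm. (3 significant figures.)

Rearranging E = h·c/λ for λ: λ = hc/E.
E = 15.0 eV = 2.403×10^-18 J; h = 6.626×10^-34 J·s; c = 2.998×10^8 m/s.
λ = 8.266×10^-8 m
8.266×10^-8 m × (1 nm / 1.000×10^-9 m) = 82.66 nm

82.7 nm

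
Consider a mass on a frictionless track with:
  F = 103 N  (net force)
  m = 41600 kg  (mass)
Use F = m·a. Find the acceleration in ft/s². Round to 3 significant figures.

0.00812 ft/s²

From Newton's second law: a = F/m.
F = 103 N; m = 41600 kg.
a = 0.002476 m/s²
0.002476 m/s² × (1 ft/s² / 0.3048 m/s²) = 0.008123 ft/s²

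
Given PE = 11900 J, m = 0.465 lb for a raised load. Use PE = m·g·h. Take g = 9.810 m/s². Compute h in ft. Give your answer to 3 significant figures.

Rearranging PE = m·g·h for h: h = PE/(m·g).
PE = 11900 J; m = 0.465 lb = 0.2109 kg; g = 9.810 m/s².
h = 5751 m
5751 m × (1 ft / 0.3048 m) = 18869 ft

18900 ft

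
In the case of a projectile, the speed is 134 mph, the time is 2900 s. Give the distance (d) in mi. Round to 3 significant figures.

Rearranging v = d/t for d: d = v·t.
v = 134 mph = 59.90 m/s; t = 2900 s.
d = 1.737×10^5 m
1.737×10^5 m × (1 mi / 1609 m) = 107.9 mi

108 mi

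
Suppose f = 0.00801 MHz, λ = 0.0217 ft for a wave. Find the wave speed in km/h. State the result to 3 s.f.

191 km/h

Directly: v = fλ.
f = 0.00801 MHz = 8010 Hz; λ = 0.0217 ft = 0.006614 m.
v = 52.98 m/s
52.98 m/s × (1 km/h / 0.2778 m/s) = 190.7 km/h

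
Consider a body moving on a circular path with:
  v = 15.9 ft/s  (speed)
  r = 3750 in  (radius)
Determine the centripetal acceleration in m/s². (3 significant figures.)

Directly: a = v²/r.
v = 15.9 ft/s = 4.846 m/s; r = 3750 in = 95.25 m.
a = 0.2466 m/s²

0.247 m/s²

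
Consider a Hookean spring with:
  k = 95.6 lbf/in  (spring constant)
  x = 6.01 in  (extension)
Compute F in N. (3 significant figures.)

2560 N

From Hooke's law: F = kx.
k = 95.6 lbf/in = 16742 N/m; x = 6.01 in = 0.1527 m.
F = 2556 N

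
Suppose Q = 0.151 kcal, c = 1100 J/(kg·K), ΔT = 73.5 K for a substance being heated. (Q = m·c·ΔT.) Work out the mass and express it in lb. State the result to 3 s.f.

Rearranging Q = m·c·ΔT for m: m = Q/(c·ΔT).
Q = 0.151 kcal = 631.8 J; c = 1100 J/(kg·K); ΔT = 73.5 K.
m = 0.007814 kg
0.007814 kg × (1 lb / 0.4536 kg) = 0.01723 lb

0.0172 lb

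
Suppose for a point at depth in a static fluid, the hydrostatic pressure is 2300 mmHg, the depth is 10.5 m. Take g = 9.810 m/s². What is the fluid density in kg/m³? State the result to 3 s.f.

Rearranging P = ρ·g·h for ρ: ρ = P/(g·h).
P = 2300 mmHg = 3.066×10^5 Pa; h = 10.5 m; g = 9.810 m/s².
ρ = 2977 kg/m³

2980 kg/m³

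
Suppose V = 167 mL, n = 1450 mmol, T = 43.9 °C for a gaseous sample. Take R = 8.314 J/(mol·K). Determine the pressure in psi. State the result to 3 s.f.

3320 psi

From the ideal-gas law: P = nRT/V.
V = 167 mL = 1.670×10^-4 m³; n = 1450 mmol = 1.450 mol; T = 43.9 °C = 317.0 K; R = 8.314 J/(mol·K).
P = 2.289×10^7 Pa  (the unit combination reduces to kg/(m·s²) = Pa)
2.289×10^7 Pa × (1 psi / 6895 Pa) = 3319 psi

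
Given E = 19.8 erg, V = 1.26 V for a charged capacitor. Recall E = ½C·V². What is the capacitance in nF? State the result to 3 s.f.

Solving E = ½C·V² for C: C = 2E/V².
E = 19.8 erg = 1.980×10^-6 J; V = 1.26 V.
C = 2.494×10^-6 F
2.494×10^-6 F × (1 nF / 1.000×10^-9 F) = 2494 nF

2490 nF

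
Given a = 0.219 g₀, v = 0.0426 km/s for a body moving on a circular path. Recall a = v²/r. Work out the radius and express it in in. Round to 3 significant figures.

Rearranging: r = v²/a.
a = 0.219 g₀ = 2.148 m/s²; v = 0.0426 km/s = 42.60 m/s.
r = 845.0 m
845.0 m × (1 in / 0.02540 m) = 33268 in

33300 in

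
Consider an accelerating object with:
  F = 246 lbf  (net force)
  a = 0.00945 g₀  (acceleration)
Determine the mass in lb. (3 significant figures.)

From Newton's second law: m = F/a.
F = 246 lbf = 1094 N; a = 0.00945 g₀ = 0.09267 m/s².
m = 11808 kg
11808 kg × (1 lb / 0.4536 kg) = 26032 lb

26000 lb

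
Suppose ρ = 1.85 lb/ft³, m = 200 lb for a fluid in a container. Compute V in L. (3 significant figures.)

Rearranging: V = m/ρ.
ρ = 1.85 lb/ft³ = 29.63 kg/m³; m = 200 lb = 90.72 kg.
V = 3.061 m³
3.061 m³ × (1 L / 0.001000 m³) = 3061 L

3060 L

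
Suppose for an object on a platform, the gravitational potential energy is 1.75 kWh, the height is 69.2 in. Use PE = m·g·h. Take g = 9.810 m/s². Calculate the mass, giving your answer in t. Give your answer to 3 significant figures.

365 t

Solving PE = m·g·h for m: m = PE/(g·h).
PE = 1.75 kWh = 6.300×10^6 J; h = 69.2 in = 1.758 m; g = 9.810 m/s².
m = 3.654×10^5 kg
3.654×10^5 kg × (1 t / 1000 kg) = 365.4 t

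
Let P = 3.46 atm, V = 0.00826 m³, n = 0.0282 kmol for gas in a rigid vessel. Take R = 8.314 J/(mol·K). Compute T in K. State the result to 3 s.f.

12.4 K

Rearranging PV = nRT for T: T = PV/(nR).
P = 3.46 atm = 3.506×10^5 Pa; V = 0.00826 m³; n = 0.0282 kmol = 28.20 mol; R = 8.314 J/(mol·K).
T = 12.35 K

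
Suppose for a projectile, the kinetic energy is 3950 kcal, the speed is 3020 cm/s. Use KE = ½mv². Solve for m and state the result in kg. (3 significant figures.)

Solving KE = ½mv² for m: m = 2·KE/v².
KE = 3950 kcal = 1.653×10^7 J; v = 3020 cm/s = 30.20 m/s.
m = 36241 kg

36200 kg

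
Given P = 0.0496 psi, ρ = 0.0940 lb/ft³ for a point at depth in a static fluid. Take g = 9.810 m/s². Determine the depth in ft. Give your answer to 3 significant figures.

Solving P = ρ·g·h for h: h = P/(ρ·g).
P = 0.0496 psi = 342.0 Pa; ρ = 0.0940 lb/ft³ = 1.506 kg/m³; g = 9.810 m/s².
h = 23.15 m
23.15 m × (1 ft / 0.3048 m) = 75.96 ft

76.0 ft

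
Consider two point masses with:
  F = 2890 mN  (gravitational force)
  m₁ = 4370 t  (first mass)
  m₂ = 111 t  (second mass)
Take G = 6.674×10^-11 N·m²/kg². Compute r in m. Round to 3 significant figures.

From Newton's law of gravitation: r = √(G·m₁m₂/F).
F = 2890 mN = 2.890 N; m₁ = 4370 t = 4.370×10^6 kg; m₂ = 111 t = 1.110×10^5 kg; G = 6.674×10^-11 N·m²/kg².
r = 3.347 m

3.35 m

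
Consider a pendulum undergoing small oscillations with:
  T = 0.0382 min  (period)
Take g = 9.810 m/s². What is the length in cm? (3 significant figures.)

Solving T = 2π√(L/g) for L: L = g·(T/2π)².
T = 0.0382 min = 2.292 s; g = 9.810 m/s².
L = 1.305 m
1.305 m × (1 cm / 0.01000 m) = 130.5 cm

131 cm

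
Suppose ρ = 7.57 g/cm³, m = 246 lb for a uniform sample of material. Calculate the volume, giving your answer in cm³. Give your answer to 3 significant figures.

Rearranging: V = m/ρ.
ρ = 7.57 g/cm³ = 7570 kg/m³; m = 246 lb = 111.6 kg.
V = 0.01474 m³
0.01474 m³ × (1 cm³ / 1.000×10^-6 m³) = 14740 cm³

14700 cm³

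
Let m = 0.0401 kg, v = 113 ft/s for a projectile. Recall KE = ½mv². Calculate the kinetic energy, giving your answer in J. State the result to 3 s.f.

KE is given directly by: KE = ½mv².
m = 0.0401 kg; v = 113 ft/s = 34.44 m/s.
KE = 23.78 J

23.8 J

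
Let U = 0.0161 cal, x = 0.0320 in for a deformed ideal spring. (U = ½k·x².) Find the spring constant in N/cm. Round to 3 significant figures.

Solving U = ½k·x² for k: k = 2U/x².
U = 0.0161 cal = 0.06736 J; x = 0.0320 in = 8.128×10^-4 m.
k = 2.039×10^5 N/m
2.039×10^5 N/m × (1 N/cm / 100.0 N/m) = 2039 N/cm

2040 N/cm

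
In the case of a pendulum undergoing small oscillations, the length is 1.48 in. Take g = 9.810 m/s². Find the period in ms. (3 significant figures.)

389 ms

T is given directly by: T = 2π√(L/g).
L = 1.48 in = 0.03759 m; g = 9.810 m/s².
T = 0.3889 s
0.3889 s × (1 ms / 0.001000 s) = 388.9 ms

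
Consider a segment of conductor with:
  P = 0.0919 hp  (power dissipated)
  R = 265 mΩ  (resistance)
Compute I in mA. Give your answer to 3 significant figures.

Rearranging: I = √(P/R).
P = 0.0919 hp = 68.53 W; R = 265 mΩ = 0.2650 Ω.
I = 16.08 A
16.08 A × (1 mA / 0.001000 A) = 16081 mA

16100 mA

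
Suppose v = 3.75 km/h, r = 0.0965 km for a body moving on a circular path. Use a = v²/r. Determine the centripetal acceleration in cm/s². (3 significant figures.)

a is given directly by: a = v²/r.
v = 3.75 km/h = 1.042 m/s; r = 0.0965 km = 96.50 m.
a = 0.01124 m/s²
0.01124 m/s² × (1 cm/s² / 0.01000 m/s²) = 1.124 cm/s²

1.12 cm/s²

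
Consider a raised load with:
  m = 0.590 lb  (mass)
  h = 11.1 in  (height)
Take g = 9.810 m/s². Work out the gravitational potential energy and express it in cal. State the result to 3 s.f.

0.177 cal

Directly: PE = mgh.
m = 0.590 lb = 0.2676 kg; h = 11.1 in = 0.2819 m; g = 9.810 m/s².
PE = 0.7402 J
0.7402 J × (1 cal / 4.184 J) = 0.1769 cal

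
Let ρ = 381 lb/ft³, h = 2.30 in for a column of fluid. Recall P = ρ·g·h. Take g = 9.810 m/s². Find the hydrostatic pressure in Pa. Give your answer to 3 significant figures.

3500 Pa

Directly: P = ρgh.
ρ = 381 lb/ft³ = 6103 kg/m³; h = 2.30 in = 0.05842 m; g = 9.810 m/s².
P = 3498 Pa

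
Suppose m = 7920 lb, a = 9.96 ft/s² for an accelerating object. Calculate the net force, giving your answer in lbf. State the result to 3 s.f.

From Newton's second law: F = m·a.
m = 7920 lb = 3592 kg; a = 9.96 ft/s² = 3.036 m/s².
F = 10906 N
10906 N × (1 lbf / 4.448 N) = 2452 lbf

2450 lbf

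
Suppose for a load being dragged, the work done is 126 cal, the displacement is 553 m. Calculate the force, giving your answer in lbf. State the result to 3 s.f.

Rearranging W = F·d for F: F = W/d.
W = 126 cal = 527.2 J; d = 553 m.
F = 0.9533 N  (the unit combination reduces to kg·m/s² = N)
0.9533 N × (1 lbf / 4.448 N) = 0.2143 lbf

0.214 lbf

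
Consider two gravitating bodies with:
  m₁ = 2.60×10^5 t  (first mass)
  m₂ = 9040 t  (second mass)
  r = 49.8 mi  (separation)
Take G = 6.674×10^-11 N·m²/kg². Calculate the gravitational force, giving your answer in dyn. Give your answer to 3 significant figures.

2.44 dyn

From Newton's law of gravitation: F = Gm₁m₂/r².
m₁ = 2.60×10^5 t = 2.600×10^8 kg; m₂ = 9040 t = 9.040×10^6 kg; r = 49.8 mi = 80145 m; G = 6.674×10^-11 N·m²/kg².
F = 2.442×10^-5 N
2.442×10^-5 N × (1 dyn / 1.000×10^-5 N) = 2.442 dyn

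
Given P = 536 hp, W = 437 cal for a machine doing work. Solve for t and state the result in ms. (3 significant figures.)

4.57 ms

Rearranging: t = W/P.
P = 536 hp = 3.997×10^5 W; W = 437 cal = 1828 J.
t = 0.004575 s
0.004575 s × (1 ms / 0.001000 s) = 4.575 ms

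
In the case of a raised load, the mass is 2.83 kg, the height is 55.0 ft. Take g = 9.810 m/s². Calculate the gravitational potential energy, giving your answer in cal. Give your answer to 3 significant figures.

111 cal

PE is given directly by: PE = mgh.
m = 2.83 kg; h = 55.0 ft = 16.76 m; g = 9.810 m/s².
PE = 465.4 J  (the unit combination reduces to kg·m²/s² = J)
465.4 J × (1 cal / 4.184 J) = 111.2 cal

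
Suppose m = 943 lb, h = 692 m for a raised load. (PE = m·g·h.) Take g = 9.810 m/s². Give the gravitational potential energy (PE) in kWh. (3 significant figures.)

0.807 kWh

PE is given directly by: PE = mgh.
m = 943 lb = 427.7 kg; h = 692 m; g = 9.810 m/s².
PE = 2.904×10^6 J
2.904×10^6 J × (1 kWh / 3.600×10^6 J) = 0.8066 kWh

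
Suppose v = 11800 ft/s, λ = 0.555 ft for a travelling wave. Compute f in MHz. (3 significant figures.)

Solving v = f·λ for f: f = v/λ.
v = 11800 ft/s = 3597 m/s; λ = 0.555 ft = 0.1692 m.
f = 21261 Hz
21261 Hz × (1 MHz / 1.000×10^6 Hz) = 0.02126 MHz

0.0213 MHz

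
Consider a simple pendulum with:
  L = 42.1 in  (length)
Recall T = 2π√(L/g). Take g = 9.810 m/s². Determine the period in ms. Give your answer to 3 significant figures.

Directly: T = 2π√(L/g).
L = 42.1 in = 1.069 m; g = 9.810 m/s².
T = 2.074 s
2.074 s × (1 ms / 0.001000 s) = 2074 ms

2070 ms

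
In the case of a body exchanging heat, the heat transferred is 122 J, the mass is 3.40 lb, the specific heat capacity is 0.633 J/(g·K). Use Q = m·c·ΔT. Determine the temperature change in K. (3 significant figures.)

Rearranging: ΔT = Q/(m·c).
Q = 122 J; m = 3.40 lb = 1.542 kg; c = 0.633 J/(g·K) = 633.0 J/(kg·K).
ΔT = 0.1250 K

0.125 K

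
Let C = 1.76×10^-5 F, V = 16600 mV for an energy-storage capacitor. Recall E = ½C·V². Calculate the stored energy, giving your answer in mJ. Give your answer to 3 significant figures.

2.42 mJ

E is given directly by: E = ½CV².
C = 1.76×10^-5 F; V = 16600 mV = 16.60 V.
E = 0.002425 J
0.002425 J × (1 mJ / 0.001000 J) = 2.425 mJ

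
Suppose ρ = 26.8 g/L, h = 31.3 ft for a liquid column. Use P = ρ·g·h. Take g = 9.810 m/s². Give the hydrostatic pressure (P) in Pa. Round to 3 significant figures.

Directly: P = ρgh.
ρ = 26.8 g/L = 26.80 kg/m³; h = 31.3 ft = 9.540 m; g = 9.810 m/s².
P = 2508 Pa  (the unit combination reduces to kg/(m·s²) = Pa)

2510 Pa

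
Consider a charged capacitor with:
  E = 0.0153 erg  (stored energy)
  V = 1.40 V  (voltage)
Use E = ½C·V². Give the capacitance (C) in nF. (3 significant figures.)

Solving E = ½C·V² for C: C = 2E/V².
E = 0.0153 erg = 1.530×10^-9 J; V = 1.40 V.
C = 1.561×10^-9 F
1.561×10^-9 F × (1 nF / 1.000×10^-9 F) = 1.561 nF

1.56 nF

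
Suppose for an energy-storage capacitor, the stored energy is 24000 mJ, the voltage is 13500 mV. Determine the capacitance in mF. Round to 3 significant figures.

263 mF

Solving E = ½C·V² for C: C = 2E/V².
E = 24000 mJ = 24.00 J; V = 13500 mV = 13.50 V.
C = 0.2634 F
0.2634 F × (1 mF / 0.001000 F) = 263.4 mF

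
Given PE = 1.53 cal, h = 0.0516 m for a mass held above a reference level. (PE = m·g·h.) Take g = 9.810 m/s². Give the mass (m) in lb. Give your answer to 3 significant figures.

Rearranging PE = m·g·h for m: m = PE/(g·h).
PE = 1.53 cal = 6.402 J; h = 0.0516 m; g = 9.810 m/s².
m = 12.65 kg
12.65 kg × (1 lb / 0.4536 kg) = 27.88 lb

27.9 lb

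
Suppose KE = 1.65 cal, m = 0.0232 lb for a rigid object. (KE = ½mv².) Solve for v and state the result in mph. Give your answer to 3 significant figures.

81.0 mph

Rearranging: v = √(2·KE/m).
KE = 1.65 cal = 6.904 J; m = 0.0232 lb = 0.01052 kg.
v = 36.22 m/s
36.22 m/s × (1 mph / 0.4470 m/s) = 81.03 mph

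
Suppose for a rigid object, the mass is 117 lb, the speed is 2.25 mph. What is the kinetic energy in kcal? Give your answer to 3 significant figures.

0.00642 kcal

KE is given directly by: KE = ½mv².
m = 117 lb = 53.07 kg; v = 2.25 mph = 1.006 m/s.
KE = 26.85 J
26.85 J × (1 kcal / 4184 J) = 0.006416 kcal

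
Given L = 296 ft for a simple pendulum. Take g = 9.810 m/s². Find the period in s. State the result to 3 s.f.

19.1 s

Directly: T = 2π√(L/g).
L = 296 ft = 90.22 m; g = 9.810 m/s².
T = 19.05 s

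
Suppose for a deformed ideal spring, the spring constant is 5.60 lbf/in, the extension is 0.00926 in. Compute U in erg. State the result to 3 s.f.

Directly: U = ½kx².
k = 5.60 lbf/in = 980.7 N/m; x = 0.00926 in = 2.352×10^-4 m.
U = 2.713×10^-5 J
2.713×10^-5 J × (1 erg / 1.000×10^-7 J) = 271.3 erg

271 erg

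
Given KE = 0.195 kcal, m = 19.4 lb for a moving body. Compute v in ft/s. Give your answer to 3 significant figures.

44.7 ft/s

Rearranging: v = √(2·KE/m).
KE = 0.195 kcal = 815.9 J; m = 19.4 lb = 8.800 kg.
v = 13.62 m/s
13.62 m/s × (1 ft/s / 0.3048 m/s) = 44.68 ft/s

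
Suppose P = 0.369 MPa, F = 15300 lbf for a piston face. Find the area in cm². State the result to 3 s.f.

Rearranging: A = F/P.
P = 0.369 MPa = 3.690×10^5 Pa; F = 15300 lbf = 68058 N.
A = 0.1844 m²
0.1844 m² × (1 cm² / 1.000×10^-4 m²) = 1844 cm²

1840 cm²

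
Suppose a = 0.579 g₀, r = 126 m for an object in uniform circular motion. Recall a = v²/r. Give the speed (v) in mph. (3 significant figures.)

59.8 mph

Solving a = v²/r for v: v = √(a·r).
a = 0.579 g₀ = 5.678 m/s²; r = 126 m.
v = 26.75 m/s
26.75 m/s × (1 mph / 0.4470 m/s) = 59.83 mph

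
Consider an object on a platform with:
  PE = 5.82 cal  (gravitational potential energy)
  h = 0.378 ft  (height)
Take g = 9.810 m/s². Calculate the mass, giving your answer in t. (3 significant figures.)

Solving PE = m·g·h for m: m = PE/(g·h).
PE = 5.82 cal = 24.35 J; h = 0.378 ft = 0.1152 m; g = 9.810 m/s².
m = 21.54 kg
21.54 kg × (1 t / 1000 kg) = 0.02154 t

0.0215 t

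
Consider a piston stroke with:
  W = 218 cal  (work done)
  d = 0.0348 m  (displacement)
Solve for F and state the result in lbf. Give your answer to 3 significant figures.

5890 lbf

Solving W = F·d for F: F = W/d.
W = 218 cal = 912.1 J; d = 0.0348 m.
F = 26210 N
26210 N × (1 lbf / 4.448 N) = 5892 lbf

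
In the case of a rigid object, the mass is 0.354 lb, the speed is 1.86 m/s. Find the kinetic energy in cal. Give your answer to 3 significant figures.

0.0664 cal

Directly: KE = ½mv².
m = 0.354 lb = 0.1606 kg; v = 1.86 m/s.
KE = 0.2778 J
0.2778 J × (1 cal / 4.184 J) = 0.06639 cal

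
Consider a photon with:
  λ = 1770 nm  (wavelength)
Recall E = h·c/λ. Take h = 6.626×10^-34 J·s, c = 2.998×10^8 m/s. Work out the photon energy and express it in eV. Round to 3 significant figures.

0.700 eV

E is given directly by: E = hc/λ.
λ = 1770 nm = 1.770×10^-6 m; h = 6.626×10^-34 J·s; c = 2.998×10^8 m/s.
E = 1.122×10^-19 J  (the unit combination reduces to kg·m²/s² = J)
1.122×10^-19 J × (1 eV / 1.602×10^-19 J) = 0.7005 eV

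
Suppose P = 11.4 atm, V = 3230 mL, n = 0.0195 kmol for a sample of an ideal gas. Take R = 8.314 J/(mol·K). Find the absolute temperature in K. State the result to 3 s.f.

Rearranging PV = nRT for T: T = PV/(nR).
P = 11.4 atm = 1.155×10^6 Pa; V = 3230 mL = 0.003230 m³; n = 0.0195 kmol = 19.50 mol; R = 8.314 J/(mol·K).
T = 23.01 K

23.0 K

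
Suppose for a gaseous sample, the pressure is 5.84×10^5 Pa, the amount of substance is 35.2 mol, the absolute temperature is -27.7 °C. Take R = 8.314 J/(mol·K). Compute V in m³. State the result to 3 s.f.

From the ideal-gas law: V = nRT/P.
P = 5.84×10^5 Pa; n = 35.2 mol; T = -27.7 °C = 245.4 K; R = 8.314 J/(mol·K).
V = 0.1230 m³

0.123 m³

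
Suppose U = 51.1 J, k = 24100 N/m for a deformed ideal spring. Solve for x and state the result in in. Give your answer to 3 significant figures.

Solving U = ½k·x² for x: x = √(2U/k).
U = 51.1 J; k = 24100 N/m.
x = 0.06512 m
0.06512 m × (1 in / 0.02540 m) = 2.564 in

2.56 in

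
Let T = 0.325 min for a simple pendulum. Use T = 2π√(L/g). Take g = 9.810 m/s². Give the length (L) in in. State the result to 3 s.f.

Solving T = 2π√(L/g) for L: L = g·(T/2π)².
T = 0.325 min = 19.50 s; g = 9.810 m/s².
L = 94.49 m
94.49 m × (1 in / 0.02540 m) = 3720 in

3720 in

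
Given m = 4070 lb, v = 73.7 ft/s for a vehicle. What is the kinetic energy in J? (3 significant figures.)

4.66×10^5 J

Directly: KE = ½mv².
m = 4070 lb = 1846 kg; v = 73.7 ft/s = 22.46 m/s.
KE = 4.658×10^5 J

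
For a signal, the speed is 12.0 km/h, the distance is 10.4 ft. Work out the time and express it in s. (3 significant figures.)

0.951 s

Solving v = d/t for t: t = d/v.
v = 12.0 km/h = 3.333 m/s; d = 10.4 ft = 3.170 m.
t = 0.9510 s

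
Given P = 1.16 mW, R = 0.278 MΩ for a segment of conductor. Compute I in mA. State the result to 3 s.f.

0.0646 mA

Solving P = I²R for I: I = √(P/R).
P = 1.16 mW = 0.001160 W; R = 0.278 MΩ = 2.780×10^5 Ω.
I = 6.460×10^-5 A
6.460×10^-5 A × (1 mA / 0.001000 A) = 0.06460 mA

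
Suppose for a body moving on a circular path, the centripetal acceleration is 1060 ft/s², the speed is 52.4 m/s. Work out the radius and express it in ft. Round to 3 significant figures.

Rearranging: r = v²/a.
a = 1060 ft/s² = 323.1 m/s²; v = 52.4 m/s.
r = 8.498 m
8.498 m × (1 ft / 0.3048 m) = 27.88 ft

27.9 ft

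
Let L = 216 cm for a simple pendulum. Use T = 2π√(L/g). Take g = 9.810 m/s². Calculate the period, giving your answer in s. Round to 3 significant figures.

Directly: T = 2π√(L/g).
L = 216 cm = 2.160 m; g = 9.810 m/s².
T = 2.948 s

2.95 s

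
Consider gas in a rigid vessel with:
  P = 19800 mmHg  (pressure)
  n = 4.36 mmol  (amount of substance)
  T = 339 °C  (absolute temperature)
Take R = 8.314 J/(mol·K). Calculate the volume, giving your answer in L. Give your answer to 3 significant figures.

0.00841 L

Solving PV = nRT for V: V = nRT/P.
P = 19800 mmHg = 2.640×10^6 Pa; n = 4.36 mmol = 0.004360 mol; T = 339 °C = 612.1 K; R = 8.314 J/(mol·K).
V = 8.406×10^-6 m³
8.406×10^-6 m³ × (1 L / 0.001000 m³) = 0.008406 L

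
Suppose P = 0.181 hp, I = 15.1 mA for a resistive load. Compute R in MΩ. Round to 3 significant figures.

0.592 MΩ

Rearranging: R = P/I².
P = 0.181 hp = 135.0 W; I = 15.1 mA = 0.01510 A.
R = 5.920×10^5 Ω
5.920×10^5 Ω × (1 MΩ / 1.000×10^6 Ω) = 0.5920 MΩ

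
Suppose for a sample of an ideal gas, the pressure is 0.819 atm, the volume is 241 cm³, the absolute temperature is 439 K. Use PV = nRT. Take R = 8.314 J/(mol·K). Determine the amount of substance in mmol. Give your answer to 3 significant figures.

From the ideal-gas law: n = PV/(RT).
P = 0.819 atm = 82985 Pa; V = 241 cm³ = 2.410×10^-4 m³; T = 439 K; R = 8.314 J/(mol·K).
n = 0.005480 mol
0.005480 mol × (1 mmol / 0.001000 mol) = 5.480 mmol

5.48 mmol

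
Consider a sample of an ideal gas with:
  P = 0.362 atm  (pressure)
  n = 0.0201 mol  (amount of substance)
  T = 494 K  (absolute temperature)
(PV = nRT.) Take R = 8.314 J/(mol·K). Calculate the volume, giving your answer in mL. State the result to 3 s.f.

2250 mL

From the ideal-gas law: V = nRT/P.
P = 0.362 atm = 36680 Pa; n = 0.0201 mol; T = 494 K; R = 8.314 J/(mol·K).
V = 0.002251 m³
0.002251 m³ × (1 mL / 1.000×10^-6 m³) = 2251 mL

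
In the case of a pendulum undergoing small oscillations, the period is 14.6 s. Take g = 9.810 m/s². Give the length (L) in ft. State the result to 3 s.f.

Solving T = 2π√(L/g) for L: L = g·(T/2π)².
T = 14.6 s; g = 9.810 m/s².
L = 52.97 m
52.97 m × (1 ft / 0.3048 m) = 173.8 ft

174 ft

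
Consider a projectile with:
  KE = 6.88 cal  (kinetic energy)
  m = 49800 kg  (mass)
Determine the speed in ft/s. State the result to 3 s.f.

Solving KE = ½mv² for v: v = √(2·KE/m).
KE = 6.88 cal = 28.79 J; m = 49800 kg.
v = 0.03400 m/s
0.03400 m/s × (1 ft/s / 0.3048 m/s) = 0.1116 ft/s

0.112 ft/s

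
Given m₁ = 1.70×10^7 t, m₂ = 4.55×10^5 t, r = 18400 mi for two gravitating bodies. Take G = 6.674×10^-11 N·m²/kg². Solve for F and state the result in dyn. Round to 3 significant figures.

F is given directly by: F = Gm₁m₂/r².
m₁ = 1.70×10^7 t = 1.700×10^10 kg; m₂ = 4.55×10^5 t = 4.550×10^8 kg; r = 18400 mi = 2.961×10^7 m; G = 6.674×10^-11 N·m²/kg².
F = 5.887×10^-7 N
5.887×10^-7 N × (1 dyn / 1.000×10^-5 N) = 0.05887 dyn

0.0589 dyn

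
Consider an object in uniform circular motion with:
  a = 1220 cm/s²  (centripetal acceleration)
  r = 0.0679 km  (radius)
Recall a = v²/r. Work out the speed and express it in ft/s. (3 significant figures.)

Rearranging a = v²/r for v: v = √(a·r).
a = 1220 cm/s² = 12.20 m/s²; r = 0.0679 km = 67.90 m.
v = 28.78 m/s
28.78 m/s × (1 ft/s / 0.3048 m/s) = 94.43 ft/s

94.4 ft/s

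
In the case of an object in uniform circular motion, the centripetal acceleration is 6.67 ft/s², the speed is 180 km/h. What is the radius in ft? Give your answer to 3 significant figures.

Rearranging: r = v²/a.
a = 6.67 ft/s² = 2.033 m/s²; v = 180 km/h = 50.00 m/s.
r = 1230 m
1230 m × (1 ft / 0.3048 m) = 4034 ft

4030 ft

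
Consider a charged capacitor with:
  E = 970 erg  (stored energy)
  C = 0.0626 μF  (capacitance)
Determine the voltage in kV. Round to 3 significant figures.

Solving E = ½C·V² for V: V = √(2E/C).
E = 970 erg = 9.700×10^-5 J; C = 0.0626 μF = 6.260×10^-8 F.
V = 55.67 V  (the unit combination reduces to kg·m²/(A·s³) = V)
55.67 V × (1 kV / 1000 V) = 0.05567 kV

0.0557 kV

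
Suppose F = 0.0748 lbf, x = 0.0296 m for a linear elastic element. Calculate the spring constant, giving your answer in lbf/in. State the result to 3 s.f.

Solving F = k·x for k: k = F/x.
F = 0.0748 lbf = 0.3327 N; x = 0.0296 m.
k = 11.24 N/m
11.24 N/m × (1 lbf/in / 175.1 N/m) = 0.06419 lbf/in

0.0642 lbf/in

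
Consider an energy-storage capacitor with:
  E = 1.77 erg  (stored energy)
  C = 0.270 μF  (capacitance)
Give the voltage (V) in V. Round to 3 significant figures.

Solving E = ½C·V² for V: V = √(2E/C).
E = 1.77 erg = 1.770×10^-7 J; C = 0.270 μF = 2.700×10^-7 F.
V = 1.145 V  (the unit combination reduces to kg·m²/(A·s³) = V)

1.15 V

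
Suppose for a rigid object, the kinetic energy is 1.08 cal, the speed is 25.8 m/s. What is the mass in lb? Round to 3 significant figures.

Rearranging: m = 2·KE/v².
KE = 1.08 cal = 4.519 J; v = 25.8 m/s.
m = 0.01358 kg
0.01358 kg × (1 lb / 0.4536 kg) = 0.02993 lb

0.0299 lb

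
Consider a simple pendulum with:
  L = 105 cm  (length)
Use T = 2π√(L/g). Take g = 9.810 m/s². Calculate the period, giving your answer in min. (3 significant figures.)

Directly: T = 2π√(L/g).
L = 105 cm = 1.050 m; g = 9.810 m/s².
T = 2.056 s
2.056 s × (1 min / 60.00 s) = 0.03426 min

0.0343 min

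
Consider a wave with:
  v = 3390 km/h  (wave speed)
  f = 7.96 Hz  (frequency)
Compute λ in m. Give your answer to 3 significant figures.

118 m

Rearranging v = f·λ for λ: λ = v/f.
v = 3390 km/h = 941.7 m/s; f = 7.96 Hz.
λ = 118.3 m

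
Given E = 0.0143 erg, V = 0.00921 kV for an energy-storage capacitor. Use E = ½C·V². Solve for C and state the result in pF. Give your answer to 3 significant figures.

33.7 pF

Solving E = ½C·V² for C: C = 2E/V².
E = 0.0143 erg = 1.430×10^-9 J; V = 0.00921 kV = 9.210 V.
C = 3.372×10^-11 F
3.372×10^-11 F × (1 pF / 1.000×10^-12 F) = 33.72 pF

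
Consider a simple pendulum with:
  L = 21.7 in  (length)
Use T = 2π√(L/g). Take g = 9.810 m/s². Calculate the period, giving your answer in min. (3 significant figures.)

0.0248 min

Directly: T = 2π√(L/g).
L = 21.7 in = 0.5512 m; g = 9.810 m/s².
T = 1.489 s
1.489 s × (1 min / 60.00 s) = 0.02482 min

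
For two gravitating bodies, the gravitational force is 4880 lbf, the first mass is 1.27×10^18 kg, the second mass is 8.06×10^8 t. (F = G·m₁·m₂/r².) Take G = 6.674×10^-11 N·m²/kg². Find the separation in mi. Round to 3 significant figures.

Rearranging F = G·m₁·m₂/r² for r: r = √(G·m₁m₂/F).
F = 4880 lbf = 21707 N; m₁ = 1.27×10^18 kg; m₂ = 8.06×10^8 t = 8.060×10^11 kg; G = 6.674×10^-11 N·m²/kg².
r = 5.610×10^7 m
5.610×10^7 m × (1 mi / 1609 m) = 34859 mi

34900 mi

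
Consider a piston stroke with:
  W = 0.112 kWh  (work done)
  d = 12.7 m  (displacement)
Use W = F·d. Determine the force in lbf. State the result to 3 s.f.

Solving W = F·d for F: F = W/d.
W = 0.112 kWh = 4.032×10^5 J; d = 12.7 m.
F = 31748 N
31748 N × (1 lbf / 4.448 N) = 7137 lbf

7140 lbf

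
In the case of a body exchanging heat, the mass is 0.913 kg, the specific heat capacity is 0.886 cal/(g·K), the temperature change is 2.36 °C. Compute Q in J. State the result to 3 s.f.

Q is given directly by: Q = mcΔT.
m = 0.913 kg; c = 0.886 cal/(g·K) = 3707 J/(kg·K); ΔT = 2.36 °C = 2.360 K.
Q = 7987 J

7990 J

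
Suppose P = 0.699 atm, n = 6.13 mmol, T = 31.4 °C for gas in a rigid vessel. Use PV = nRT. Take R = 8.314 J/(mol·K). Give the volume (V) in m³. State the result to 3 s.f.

2.19×10^-4 m³

Rearranging: V = nRT/P.
P = 0.699 atm = 70826 Pa; n = 6.13 mmol = 0.006130 mol; T = 31.4 °C = 304.5 K; R = 8.314 J/(mol·K).
V = 2.191×10^-4 m³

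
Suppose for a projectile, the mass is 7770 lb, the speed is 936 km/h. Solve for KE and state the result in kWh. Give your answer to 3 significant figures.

KE is given directly by: KE = ½mv².
m = 7770 lb = 3524 kg; v = 936 km/h = 260.0 m/s.
KE = 1.191×10^8 J
1.191×10^8 J × (1 kWh / 3.600×10^6 J) = 33.09 kWh

33.1 kWh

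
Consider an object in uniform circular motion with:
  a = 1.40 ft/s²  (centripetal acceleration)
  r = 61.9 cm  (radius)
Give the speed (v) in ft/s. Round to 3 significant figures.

Rearranging a = v²/r for v: v = √(a·r).
a = 1.40 ft/s² = 0.4267 m/s²; r = 61.9 cm = 0.6190 m.
v = 0.5139 m/s
0.5139 m/s × (1 ft/s / 0.3048 m/s) = 1.686 ft/s

1.69 ft/s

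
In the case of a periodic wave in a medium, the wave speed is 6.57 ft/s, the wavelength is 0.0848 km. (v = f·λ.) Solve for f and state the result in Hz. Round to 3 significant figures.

0.0236 Hz

Solving v = f·λ for f: f = v/λ.
v = 6.57 ft/s = 2.003 m/s; λ = 0.0848 km = 84.80 m.
f = 0.02361 Hz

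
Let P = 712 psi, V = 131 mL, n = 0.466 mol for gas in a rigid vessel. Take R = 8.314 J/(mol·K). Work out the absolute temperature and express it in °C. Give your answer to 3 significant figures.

-107 °C

From the ideal-gas law: T = PV/(nR).
P = 712 psi = 4.909×10^6 Pa; V = 131 mL = 1.310×10^-4 m³; n = 0.466 mol; R = 8.314 J/(mol·K).
T = 166.0 K
166.0 K − 273.15 = -107.2 °C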